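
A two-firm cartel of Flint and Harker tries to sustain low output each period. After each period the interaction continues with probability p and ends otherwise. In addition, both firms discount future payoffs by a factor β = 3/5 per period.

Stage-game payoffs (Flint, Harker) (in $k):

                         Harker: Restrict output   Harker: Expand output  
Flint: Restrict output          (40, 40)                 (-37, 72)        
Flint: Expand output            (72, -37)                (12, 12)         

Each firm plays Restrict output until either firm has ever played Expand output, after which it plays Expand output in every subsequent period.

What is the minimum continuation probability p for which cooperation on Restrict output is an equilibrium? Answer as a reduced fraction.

With continuation probability p and discount β, the effective per-period discount factor is βp.
Grim-trigger IC: βp ≥ (72−40)/(72−12) = 8/15.
So p ≥ (8/15)/(3/5) = 8/9.

8/9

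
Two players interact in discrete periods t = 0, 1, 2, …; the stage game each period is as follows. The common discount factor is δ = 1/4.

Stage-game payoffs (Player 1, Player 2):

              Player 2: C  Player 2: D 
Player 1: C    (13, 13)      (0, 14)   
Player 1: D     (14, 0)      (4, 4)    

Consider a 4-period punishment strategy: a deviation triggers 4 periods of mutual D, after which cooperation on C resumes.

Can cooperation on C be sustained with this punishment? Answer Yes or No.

Comparing payoff streams over the 5 periods until play realigns: cooperate → 13(1+δ+…+δ^4); deviate → 14 + 4(δ+…+δ^4).
Cooperation is sustained iff (13−4)(δ+…+δ^4) ≥ 14−13.
δ+…+δ^4 = 1/4·(1−(1/4)^4)/(1−1/4) = 0.3320, and (14−13)/(13−4) = 0.1111.
0.3320 ≥ 0.1111, so cooperation is sustainable.

Yes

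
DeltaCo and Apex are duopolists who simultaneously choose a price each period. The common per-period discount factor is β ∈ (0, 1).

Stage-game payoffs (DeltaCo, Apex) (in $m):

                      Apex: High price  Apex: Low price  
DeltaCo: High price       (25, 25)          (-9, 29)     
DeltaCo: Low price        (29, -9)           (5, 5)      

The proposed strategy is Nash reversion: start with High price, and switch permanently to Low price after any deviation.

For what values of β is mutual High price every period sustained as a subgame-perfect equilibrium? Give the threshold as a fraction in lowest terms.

One-period gain from deviating is 29 − 25 = 4. The loss is 25 − 5 = 20 in every subsequent period, with present value 20·β/(1−β).
Deviation is unprofitable when 20·β/(1−β) ≥ 4, i.e. β/(1−β) ≥ 1/5.
Equivalently β ≥ 4/(4+20) = 1/6.

1/6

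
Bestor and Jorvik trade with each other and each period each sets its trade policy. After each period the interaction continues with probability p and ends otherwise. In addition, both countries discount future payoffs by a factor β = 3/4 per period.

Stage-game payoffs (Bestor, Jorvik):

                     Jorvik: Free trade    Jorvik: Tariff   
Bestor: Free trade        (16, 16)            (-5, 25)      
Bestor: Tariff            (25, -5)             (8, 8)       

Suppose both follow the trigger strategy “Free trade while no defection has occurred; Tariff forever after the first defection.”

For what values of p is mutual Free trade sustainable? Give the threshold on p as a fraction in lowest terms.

12/17

Expected continuation weight on next period's payoff is β·p = 3/4·p, which plays the role of the discount factor.
Cooperation requires 3/4·p ≥ (25−16)/(25−8) = 9/17, hence p ≥ 12/17.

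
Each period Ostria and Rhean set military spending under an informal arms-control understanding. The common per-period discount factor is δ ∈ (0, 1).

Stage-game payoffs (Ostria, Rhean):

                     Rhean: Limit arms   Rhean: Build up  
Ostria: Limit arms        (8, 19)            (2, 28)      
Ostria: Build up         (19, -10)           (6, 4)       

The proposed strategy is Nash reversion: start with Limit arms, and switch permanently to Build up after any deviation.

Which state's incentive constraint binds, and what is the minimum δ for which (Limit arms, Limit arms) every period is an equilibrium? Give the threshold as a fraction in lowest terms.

Ostria; δ ≥ 11/13

For Ostria: deviation gain 19−8 = 11, per-period punishment loss 8−6 = 2. IC gives δ ≥ 11/13.
For Rhean: gain 9, loss 15 per period, so δ ≥ 9/24 = 3/8.
The tighter constraint is Ostria's, so cooperation needs δ ≥ 11/13.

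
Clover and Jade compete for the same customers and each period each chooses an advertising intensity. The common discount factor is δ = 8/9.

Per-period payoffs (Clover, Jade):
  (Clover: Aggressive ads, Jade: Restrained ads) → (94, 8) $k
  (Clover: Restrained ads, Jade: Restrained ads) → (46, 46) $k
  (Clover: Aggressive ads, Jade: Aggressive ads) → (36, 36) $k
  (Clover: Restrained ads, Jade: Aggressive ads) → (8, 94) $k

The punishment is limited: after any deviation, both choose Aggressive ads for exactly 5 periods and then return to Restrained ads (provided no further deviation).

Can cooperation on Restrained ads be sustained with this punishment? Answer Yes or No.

No

IC: δ+…+δ^5 ≥ (94−46)/(46−36) = 24/5.
At δ = 8/9: partial sum = 3.5606 < 4.8000. Cooperation not sustainable.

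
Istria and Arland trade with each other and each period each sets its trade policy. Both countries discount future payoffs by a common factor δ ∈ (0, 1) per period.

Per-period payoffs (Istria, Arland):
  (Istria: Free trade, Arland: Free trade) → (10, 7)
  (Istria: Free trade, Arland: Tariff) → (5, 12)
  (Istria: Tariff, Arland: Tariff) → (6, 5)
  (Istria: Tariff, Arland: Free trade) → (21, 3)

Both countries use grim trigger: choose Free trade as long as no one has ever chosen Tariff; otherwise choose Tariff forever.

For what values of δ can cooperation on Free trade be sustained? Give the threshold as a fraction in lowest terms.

11/15

For Istria: deviation gain 21−10 = 11, per-period punishment loss 10−6 = 4. IC gives δ ≥ 11/15.
For Arland: gain 5, loss 2 per period, so δ ≥ 5/7.
The tighter constraint is Istria's, so cooperation needs δ ≥ 11/15.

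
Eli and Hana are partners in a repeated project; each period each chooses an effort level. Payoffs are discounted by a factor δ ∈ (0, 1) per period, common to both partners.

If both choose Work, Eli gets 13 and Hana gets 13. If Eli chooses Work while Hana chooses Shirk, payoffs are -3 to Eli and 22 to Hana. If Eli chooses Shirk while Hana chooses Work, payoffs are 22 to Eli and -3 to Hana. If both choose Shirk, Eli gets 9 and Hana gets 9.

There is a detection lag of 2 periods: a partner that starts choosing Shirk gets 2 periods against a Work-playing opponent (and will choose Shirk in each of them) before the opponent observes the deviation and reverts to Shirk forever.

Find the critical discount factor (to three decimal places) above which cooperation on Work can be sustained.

0.832

Deviating for the 2 undetected periods gains 22−13 = 9 per period over cooperation, then loses 13−9 = 4 per period forever once punishment starts.
Gain: 9(1 + δ + … + δ^1); loss: 4·δ^2/(1−δ).
No profitable deviation ⇔ 9(1−δ^2) ≤ 4·δ^2, i.e. δ^2 ≥ 9/(9+4) = 9/13.
Hence δ ≥ (9/13)^(1/2) ≈ 0.832.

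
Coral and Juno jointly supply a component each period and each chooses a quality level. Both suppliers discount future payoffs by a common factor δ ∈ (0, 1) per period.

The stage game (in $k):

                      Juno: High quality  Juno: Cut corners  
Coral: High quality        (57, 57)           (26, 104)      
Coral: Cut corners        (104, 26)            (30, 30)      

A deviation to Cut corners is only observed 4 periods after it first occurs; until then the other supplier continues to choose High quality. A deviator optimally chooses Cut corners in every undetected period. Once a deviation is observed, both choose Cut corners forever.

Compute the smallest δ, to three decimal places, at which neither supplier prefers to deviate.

0.893

The best deviation is to choose Cut corners for all 4 undetected periods, earning 104 each, then 30 forever once detected.
Deviation value: 104(1−δ^4)/(1−δ) + 30δ^4/(1−δ); cooperation value: 57/(1−δ).
IC: 57 ≥ 104(1−δ^4) + 30δ^4 = 104 − 74δ^4.
So δ^4 ≥ 47/74, giving δ ≥ (47/74)^(1/4) ≈ 0.893.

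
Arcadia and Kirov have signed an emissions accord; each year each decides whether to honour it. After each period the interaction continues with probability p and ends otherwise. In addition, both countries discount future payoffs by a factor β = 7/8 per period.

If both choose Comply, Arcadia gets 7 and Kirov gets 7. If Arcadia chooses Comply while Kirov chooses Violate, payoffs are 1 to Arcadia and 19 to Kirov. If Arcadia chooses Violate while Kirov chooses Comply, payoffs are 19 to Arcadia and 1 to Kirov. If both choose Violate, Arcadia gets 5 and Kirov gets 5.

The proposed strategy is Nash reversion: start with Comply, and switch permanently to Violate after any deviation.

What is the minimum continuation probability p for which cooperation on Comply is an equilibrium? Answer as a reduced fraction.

Expected continuation weight on next period's payoff is β·p = 7/8·p, which plays the role of the discount factor.
Cooperation requires 7/8·p ≥ (19−7)/(19−5) = 6/7, hence p ≥ 48/49.

48/49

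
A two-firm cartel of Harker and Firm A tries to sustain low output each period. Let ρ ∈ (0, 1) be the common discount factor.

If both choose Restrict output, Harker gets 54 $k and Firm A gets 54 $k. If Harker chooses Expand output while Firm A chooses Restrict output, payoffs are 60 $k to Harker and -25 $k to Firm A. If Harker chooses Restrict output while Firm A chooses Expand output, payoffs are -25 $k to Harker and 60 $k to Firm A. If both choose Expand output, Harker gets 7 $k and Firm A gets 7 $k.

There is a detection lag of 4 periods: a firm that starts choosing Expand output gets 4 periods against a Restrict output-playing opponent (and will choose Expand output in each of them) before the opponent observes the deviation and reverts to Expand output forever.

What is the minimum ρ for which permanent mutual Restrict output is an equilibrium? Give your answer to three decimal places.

0.580

Deviating for the 4 undetected periods gains 60−54 = 6 per period over cooperation, then loses 54−7 = 47 per period forever once punishment starts.
Gain: 6(1 + ρ + … + ρ^3); loss: 47·ρ^4/(1−ρ).
No profitable deviation ⇔ 6(1−ρ^4) ≤ 47·ρ^4, i.e. ρ^4 ≥ 6/(6+47) = 6/53.
Hence ρ ≥ (6/53)^(1/4) ≈ 0.580.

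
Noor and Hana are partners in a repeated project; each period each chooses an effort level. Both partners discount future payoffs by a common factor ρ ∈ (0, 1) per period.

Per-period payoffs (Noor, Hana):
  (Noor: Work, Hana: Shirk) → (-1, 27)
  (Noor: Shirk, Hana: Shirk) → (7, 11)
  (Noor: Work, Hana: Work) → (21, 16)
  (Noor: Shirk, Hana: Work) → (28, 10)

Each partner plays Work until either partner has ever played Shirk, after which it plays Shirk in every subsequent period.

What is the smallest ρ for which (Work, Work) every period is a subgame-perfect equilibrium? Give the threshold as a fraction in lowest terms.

11/16

Noor: cooperation gives 21 each period; deviation gives 28 once then 7 forever.
  21/(1−ρ) ≥ 28 + 7ρ/(1−ρ) ⇒ ρ ≥ 7/21 = 1/3.
Hana: cooperation gives 16 each period; deviation gives 27 once then 11 forever.
  ρ ≥ 11/16.
Both must hold, so the binding constraint is Hana's: ρ ≥ 11/16.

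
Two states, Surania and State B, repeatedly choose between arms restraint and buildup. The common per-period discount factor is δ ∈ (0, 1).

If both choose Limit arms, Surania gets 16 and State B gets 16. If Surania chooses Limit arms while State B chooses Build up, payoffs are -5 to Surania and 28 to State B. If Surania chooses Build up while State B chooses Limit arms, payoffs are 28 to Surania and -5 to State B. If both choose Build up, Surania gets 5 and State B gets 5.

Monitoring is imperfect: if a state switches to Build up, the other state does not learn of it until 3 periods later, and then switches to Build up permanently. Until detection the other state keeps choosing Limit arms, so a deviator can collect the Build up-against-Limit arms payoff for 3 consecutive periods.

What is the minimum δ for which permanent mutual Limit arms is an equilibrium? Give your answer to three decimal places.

A deviator earns 28 for 3 periods, then 5 forever; cooperating earns 16 forever. Multiplying the IC by (1−δ):
16 ≥ 28(1−δ^3) + 5δ^3, so 23·δ^3 ≥ 12 and δ^3 ≥ 12/23.
δ ≥ (12/23)^(1/3) ≈ 0.805.

0.805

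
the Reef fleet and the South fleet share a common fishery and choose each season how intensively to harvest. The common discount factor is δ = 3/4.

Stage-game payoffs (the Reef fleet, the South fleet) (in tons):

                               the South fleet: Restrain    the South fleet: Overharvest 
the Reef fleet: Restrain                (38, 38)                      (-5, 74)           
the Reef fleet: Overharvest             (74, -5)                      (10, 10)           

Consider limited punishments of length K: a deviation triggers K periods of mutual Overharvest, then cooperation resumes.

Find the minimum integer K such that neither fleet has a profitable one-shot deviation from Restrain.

2

IC: δ(1−δ^K)/(1−δ) ≥ (74−38)/(38−10) = 9/7.
With δ = 3/4: need 1 − δ^K ≥ 9/7·(1−3/4)/(3/4), i.e. δ^K ≤ 0.5714.
Since (3/4)^1 = 0.7500 and (3/4)^2 = 0.5625, the smallest such K is 2.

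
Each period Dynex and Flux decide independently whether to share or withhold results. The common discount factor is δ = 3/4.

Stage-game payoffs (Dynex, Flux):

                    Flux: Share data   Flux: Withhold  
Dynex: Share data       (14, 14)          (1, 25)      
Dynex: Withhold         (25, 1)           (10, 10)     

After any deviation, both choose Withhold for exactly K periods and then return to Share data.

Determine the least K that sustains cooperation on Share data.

No profitable deviation requires (14−10)(δ+…+δ^K) ≥ 25−14, i.e. δ+…+δ^K ≥ 11/4 ≈ 2.7500.
With δ = 3/4, the partial sums are K=1: 0.7500, K=2: 1.3125, …, K=7: 2.5995, K=8: 2.6997, K=9: 2.7747.
K = 9 is the first length at which the sum reaches 2.7500.

9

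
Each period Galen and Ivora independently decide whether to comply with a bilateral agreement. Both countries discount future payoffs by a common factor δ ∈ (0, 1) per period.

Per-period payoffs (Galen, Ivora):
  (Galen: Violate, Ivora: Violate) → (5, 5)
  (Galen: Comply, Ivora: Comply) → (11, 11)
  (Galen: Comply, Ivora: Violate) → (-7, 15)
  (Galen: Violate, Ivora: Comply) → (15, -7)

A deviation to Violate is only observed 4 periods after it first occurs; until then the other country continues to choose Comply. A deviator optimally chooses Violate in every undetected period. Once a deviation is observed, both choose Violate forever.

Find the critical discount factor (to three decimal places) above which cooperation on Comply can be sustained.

0.795

Deviating for the 4 undetected periods gains 15−11 = 4 per period over cooperation, then loses 11−5 = 6 per period forever once punishment starts.
Gain: 4(1 + δ + … + δ^3); loss: 6·δ^4/(1−δ).
No profitable deviation ⇔ 4(1−δ^4) ≤ 6·δ^4, i.e. δ^4 ≥ 4/(4+6) = 2/5.
Hence δ ≥ (2/5)^(1/4) ≈ 0.795.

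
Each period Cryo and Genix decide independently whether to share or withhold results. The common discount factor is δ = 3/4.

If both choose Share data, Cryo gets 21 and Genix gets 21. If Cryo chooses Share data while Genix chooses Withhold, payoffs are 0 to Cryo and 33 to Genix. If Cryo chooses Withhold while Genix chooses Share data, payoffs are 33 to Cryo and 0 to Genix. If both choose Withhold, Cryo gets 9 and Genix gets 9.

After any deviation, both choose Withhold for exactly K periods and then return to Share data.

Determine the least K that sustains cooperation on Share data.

2

IC: δ(1−δ^K)/(1−δ) ≥ (33−21)/(21−9) = 1.
With δ = 3/4: need 1 − δ^K ≥ 1·(1−3/4)/(3/4), i.e. δ^K ≤ 0.6667.
Since (3/4)^1 = 0.7500 and (3/4)^2 = 0.5625, the smallest such K is 2.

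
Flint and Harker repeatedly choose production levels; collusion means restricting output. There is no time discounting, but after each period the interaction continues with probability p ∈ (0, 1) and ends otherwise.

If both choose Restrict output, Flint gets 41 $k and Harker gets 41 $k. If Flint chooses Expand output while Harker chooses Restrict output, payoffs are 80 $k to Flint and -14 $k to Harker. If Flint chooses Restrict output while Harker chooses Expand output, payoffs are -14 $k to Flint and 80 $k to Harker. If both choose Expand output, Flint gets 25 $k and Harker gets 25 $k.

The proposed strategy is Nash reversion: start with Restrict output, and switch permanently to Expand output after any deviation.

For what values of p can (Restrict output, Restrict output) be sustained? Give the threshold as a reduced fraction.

Expected cooperation value is 41 + p·41 + p²·41 + … = 41/(1−p); deviation gives 80 + p·25/(1−p).
41 ≥ 80(1−p) + 25p ⇒ 55p ≥ 39 ⇒ p ≥ 39/55.

39/55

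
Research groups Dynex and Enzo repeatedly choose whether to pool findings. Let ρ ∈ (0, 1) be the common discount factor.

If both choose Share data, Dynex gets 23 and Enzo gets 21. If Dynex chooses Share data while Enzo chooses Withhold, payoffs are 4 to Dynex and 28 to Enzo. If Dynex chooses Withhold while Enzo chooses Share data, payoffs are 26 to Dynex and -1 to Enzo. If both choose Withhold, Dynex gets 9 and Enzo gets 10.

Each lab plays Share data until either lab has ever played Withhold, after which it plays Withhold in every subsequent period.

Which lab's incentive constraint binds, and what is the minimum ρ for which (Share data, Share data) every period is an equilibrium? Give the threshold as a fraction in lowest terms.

Enzo; ρ ≥ 7/18

For Dynex: deviation gain 26−23 = 3, per-period punishment loss 23−9 = 14. IC gives ρ ≥ 3/17.
For Enzo: gain 7, loss 11 per period, so ρ ≥ 7/18.
The tighter constraint is Enzo's, so cooperation needs ρ ≥ 7/18.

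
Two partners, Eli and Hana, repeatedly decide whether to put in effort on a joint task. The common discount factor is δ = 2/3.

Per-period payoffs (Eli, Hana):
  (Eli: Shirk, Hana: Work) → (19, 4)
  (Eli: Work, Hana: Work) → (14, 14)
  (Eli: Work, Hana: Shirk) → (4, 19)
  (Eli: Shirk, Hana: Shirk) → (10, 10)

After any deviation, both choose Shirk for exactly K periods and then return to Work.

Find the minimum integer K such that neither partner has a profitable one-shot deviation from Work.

IC: δ(1−δ^K)/(1−δ) ≥ (19−14)/(14−10) = 5/4.
With δ = 2/3: need 1 − δ^K ≥ 5/4·(1−2/3)/(2/3), i.e. δ^K ≤ 0.3750.
Since (2/3)^2 = 0.4444 and (2/3)^3 = 0.2963, the smallest such K is 3.

3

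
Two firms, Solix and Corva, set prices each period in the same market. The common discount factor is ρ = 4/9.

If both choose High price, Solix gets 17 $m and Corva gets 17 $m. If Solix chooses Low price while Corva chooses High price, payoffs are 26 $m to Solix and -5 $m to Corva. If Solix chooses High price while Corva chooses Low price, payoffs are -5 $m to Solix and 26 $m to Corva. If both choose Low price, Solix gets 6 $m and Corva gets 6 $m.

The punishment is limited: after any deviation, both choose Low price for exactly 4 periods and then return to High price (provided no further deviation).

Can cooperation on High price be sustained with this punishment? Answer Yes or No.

No

A one-shot deviation gives 26 now, then 6 for 4 periods, then back to 17.
Gain from deviating: (26−17) today; loss: (17−6) in each of the next 4 periods.
No-deviation condition: (17−6)(ρ+…+ρ^4) ≥ 26−17, i.e. ρ+…+ρ^4 ≥ 9/11.
At ρ = 4/9: ρ+…+ρ^4 = 0.7688 < 0.8182.
So cooperation is not sustainable.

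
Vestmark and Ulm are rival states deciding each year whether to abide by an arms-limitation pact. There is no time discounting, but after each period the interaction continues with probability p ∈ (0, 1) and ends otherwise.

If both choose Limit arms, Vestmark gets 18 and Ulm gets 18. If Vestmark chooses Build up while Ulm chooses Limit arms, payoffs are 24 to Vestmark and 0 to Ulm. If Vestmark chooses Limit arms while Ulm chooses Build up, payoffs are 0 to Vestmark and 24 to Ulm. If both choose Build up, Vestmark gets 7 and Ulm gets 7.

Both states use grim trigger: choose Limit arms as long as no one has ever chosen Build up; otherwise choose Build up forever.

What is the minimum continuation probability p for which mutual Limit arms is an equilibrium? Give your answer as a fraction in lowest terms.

With no time discounting, the continuation probability p plays the role of the discount factor.
Grim-trigger IC: 18/(1−p) ≥ 24 + 7p/(1−p) ⇒ p ≥ (24−18)/(24−7) = 6/17.

6/17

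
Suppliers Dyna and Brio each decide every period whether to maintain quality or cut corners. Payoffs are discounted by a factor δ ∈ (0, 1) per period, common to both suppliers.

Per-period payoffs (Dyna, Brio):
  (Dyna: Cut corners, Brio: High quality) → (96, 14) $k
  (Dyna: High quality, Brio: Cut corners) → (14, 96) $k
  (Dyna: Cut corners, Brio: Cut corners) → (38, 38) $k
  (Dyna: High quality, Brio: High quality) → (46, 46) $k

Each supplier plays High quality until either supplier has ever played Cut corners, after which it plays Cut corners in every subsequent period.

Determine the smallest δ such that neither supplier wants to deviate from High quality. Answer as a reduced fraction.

25/29

One-period gain from deviating is 96 − 46 = 50. The loss is 46 − 38 = 8 in every subsequent period, with present value 8·δ/(1−δ).
Deviation is unprofitable when 8·δ/(1−δ) ≥ 50, i.e. δ/(1−δ) ≥ 25/4.
Equivalently δ ≥ 50/(50+8) = 25/29.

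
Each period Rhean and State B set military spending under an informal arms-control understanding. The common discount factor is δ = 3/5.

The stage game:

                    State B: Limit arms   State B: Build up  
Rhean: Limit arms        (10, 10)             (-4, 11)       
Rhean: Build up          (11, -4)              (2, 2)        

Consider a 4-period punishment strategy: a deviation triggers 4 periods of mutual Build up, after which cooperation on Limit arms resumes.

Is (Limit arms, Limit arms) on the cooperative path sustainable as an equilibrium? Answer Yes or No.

Yes

A one-shot deviation gives 11 now, then 2 for 4 periods, then back to 10.
Gain from deviating: (11−10) today; loss: (10−2) in each of the next 4 periods.
No-deviation condition: (10−2)(δ+…+δ^4) ≥ 11−10, i.e. δ+…+δ^4 ≥ 1/8.
At δ = 3/5: δ+…+δ^4 = 1.3056 ≥ 0.1250.
So cooperation is sustainable.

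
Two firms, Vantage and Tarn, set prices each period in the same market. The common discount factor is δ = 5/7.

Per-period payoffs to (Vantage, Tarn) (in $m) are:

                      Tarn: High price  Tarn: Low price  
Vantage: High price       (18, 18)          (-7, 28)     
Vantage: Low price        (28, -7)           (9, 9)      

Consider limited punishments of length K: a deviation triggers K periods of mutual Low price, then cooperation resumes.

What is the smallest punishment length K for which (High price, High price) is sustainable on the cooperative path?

Need Σ_{k=1}^{K} δ^k ≥ (28−18)/(18−9) = 1.1111 at δ = 5/7.
At K = 1 the sum is 0.7143 < 1.1111; at K = 2 it is 1.2245 ≥ 1.1111.
So the minimum punishment length is K = 2.

2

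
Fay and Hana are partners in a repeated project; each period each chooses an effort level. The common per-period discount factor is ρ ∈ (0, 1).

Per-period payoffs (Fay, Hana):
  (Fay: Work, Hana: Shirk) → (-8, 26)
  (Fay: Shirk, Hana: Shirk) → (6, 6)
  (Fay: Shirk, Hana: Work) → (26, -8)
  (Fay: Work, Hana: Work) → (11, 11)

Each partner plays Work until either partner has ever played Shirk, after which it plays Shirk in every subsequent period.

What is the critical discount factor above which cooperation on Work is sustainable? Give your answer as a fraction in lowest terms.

Cooperation forever yields 11 each period: 11/(1−ρ).
Deviating yields 26 once, then 6 forever: 26 + 6ρ/(1−ρ).
No profitable deviation requires 11/(1−ρ) ≥ 26 + 6ρ/(1−ρ).
Multiplying by (1−ρ): 11 ≥ 26(1−ρ) + 6ρ = 26 − 20ρ.
So 20ρ ≥ 15, i.e. ρ ≥ 15/20 = 3/4.

3/4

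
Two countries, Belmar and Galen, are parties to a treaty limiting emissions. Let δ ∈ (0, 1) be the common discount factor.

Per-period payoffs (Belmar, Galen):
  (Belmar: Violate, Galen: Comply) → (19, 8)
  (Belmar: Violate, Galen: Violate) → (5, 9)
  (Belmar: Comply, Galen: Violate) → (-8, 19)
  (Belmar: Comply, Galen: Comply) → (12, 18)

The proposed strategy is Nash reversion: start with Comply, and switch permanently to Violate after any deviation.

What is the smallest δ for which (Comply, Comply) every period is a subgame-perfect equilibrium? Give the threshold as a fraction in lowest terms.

Belmar's threshold: (19−12)/(19−5) = 1/2.
Galen's threshold: (19−18)/(19−9) = 1/10.
1/2 > 1/10, so Belmar binds and δ* = 1/2.

1/2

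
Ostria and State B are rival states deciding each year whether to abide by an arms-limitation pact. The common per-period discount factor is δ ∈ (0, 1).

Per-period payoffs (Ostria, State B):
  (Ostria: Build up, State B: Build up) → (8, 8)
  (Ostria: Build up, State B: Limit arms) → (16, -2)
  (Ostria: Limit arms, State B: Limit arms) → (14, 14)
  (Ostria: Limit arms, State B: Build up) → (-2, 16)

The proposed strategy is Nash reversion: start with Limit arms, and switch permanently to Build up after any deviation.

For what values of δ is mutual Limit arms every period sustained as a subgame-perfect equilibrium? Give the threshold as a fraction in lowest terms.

One-period gain from deviating is 16 − 14 = 2. The loss is 14 − 8 = 6 in every subsequent period, with present value 6·δ/(1−δ).
Deviation is unprofitable when 6·δ/(1−δ) ≥ 2, i.e. δ/(1−δ) ≥ 1/3.
Equivalently δ ≥ 2/(2+6) = 1/4.

1/4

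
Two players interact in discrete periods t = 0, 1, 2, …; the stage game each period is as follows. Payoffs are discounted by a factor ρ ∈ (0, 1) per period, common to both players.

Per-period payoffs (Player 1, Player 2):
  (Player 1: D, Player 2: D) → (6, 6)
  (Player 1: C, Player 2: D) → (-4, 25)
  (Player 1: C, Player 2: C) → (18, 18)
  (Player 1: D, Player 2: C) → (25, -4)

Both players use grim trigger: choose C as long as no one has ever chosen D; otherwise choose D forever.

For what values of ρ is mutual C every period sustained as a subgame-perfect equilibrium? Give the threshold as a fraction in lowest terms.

18/(1−ρ) ≥ 25 + 6ρ/(1−ρ)
18 ≥ 25 − 19ρ
ρ ≥ 7/19.

7/19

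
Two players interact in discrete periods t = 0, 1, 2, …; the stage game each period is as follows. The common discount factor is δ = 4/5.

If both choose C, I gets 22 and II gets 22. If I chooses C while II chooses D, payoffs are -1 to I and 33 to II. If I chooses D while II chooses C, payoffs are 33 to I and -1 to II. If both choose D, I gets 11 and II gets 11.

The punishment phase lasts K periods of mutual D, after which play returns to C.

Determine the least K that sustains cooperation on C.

2

Need Σ_{k=1}^{K} δ^k ≥ (33−22)/(22−11) = 1.0000 at δ = 4/5.
At K = 1 the sum is 0.8000 < 1.0000; at K = 2 it is 1.4400 ≥ 1.0000.
So the minimum punishment length is K = 2.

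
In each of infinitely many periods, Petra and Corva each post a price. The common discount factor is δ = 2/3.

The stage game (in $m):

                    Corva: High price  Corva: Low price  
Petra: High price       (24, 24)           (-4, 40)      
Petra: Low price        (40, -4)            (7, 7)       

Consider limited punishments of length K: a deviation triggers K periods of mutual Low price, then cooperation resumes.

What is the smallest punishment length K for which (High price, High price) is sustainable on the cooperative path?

2

No profitable deviation requires (24−7)(δ+…+δ^K) ≥ 40−24, i.e. δ+…+δ^K ≥ 16/17 ≈ 0.9412.
With δ = 2/3, the partial sums are K=1: 0.6667, K=2: 1.1111.
K = 2 is the first length at which the sum reaches 0.9412.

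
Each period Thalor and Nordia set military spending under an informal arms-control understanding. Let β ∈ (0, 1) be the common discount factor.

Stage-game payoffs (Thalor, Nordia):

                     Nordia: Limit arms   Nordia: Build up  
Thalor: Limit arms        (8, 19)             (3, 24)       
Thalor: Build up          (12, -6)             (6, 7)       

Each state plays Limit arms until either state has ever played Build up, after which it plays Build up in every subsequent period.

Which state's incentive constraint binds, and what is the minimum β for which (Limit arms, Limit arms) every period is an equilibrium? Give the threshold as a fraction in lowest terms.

Thalor; β ≥ 2/3

For Thalor: deviation gain 12−8 = 4, per-period punishment loss 8−6 = 2. IC gives β ≥ 4/6 = 2/3.
For Nordia: gain 5, loss 12 per period, so β ≥ 5/17.
The tighter constraint is Thalor's, so cooperation needs β ≥ 2/3.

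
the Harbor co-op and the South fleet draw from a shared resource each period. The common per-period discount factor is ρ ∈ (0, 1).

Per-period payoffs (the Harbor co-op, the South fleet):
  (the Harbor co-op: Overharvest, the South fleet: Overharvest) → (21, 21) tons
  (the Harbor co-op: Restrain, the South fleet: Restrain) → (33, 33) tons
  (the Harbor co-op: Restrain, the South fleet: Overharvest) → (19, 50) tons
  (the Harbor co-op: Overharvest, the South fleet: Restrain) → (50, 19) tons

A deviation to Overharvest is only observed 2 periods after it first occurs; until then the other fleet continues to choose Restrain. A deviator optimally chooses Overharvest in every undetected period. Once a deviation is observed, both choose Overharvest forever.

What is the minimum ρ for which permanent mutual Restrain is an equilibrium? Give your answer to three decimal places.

A deviator earns 50 for 2 periods, then 21 forever; cooperating earns 33 forever. Multiplying the IC by (1−ρ):
33 ≥ 50(1−ρ^2) + 21ρ^2, so 29·ρ^2 ≥ 17 and ρ^2 ≥ 17/29.
ρ ≥ (17/29)^(1/2) ≈ 0.766.

0.766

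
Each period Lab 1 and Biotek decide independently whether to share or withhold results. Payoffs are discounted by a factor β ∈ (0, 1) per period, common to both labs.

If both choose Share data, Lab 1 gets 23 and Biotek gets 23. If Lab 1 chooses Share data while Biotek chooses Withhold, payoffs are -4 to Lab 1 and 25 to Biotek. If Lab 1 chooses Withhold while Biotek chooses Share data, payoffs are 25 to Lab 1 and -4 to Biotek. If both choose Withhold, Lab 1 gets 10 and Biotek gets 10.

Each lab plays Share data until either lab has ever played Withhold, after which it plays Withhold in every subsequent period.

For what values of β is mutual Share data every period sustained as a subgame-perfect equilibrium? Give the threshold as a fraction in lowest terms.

2/15

Under grim trigger the critical discount factor is (T−C)/(T−P) with T = 25, C = 23, P = 10.
β* = (25−23)/(25−10) = 2/15.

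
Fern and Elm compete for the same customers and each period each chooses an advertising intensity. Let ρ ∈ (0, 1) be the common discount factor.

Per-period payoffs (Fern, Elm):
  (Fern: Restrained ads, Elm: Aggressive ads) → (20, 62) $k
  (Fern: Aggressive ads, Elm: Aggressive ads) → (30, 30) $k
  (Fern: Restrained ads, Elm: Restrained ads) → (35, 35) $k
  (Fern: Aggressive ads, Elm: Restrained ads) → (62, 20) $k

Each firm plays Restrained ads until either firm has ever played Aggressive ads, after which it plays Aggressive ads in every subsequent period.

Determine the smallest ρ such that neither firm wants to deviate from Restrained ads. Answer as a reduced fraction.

27/32

Cooperation forever yields 35 each period: 35/(1−ρ).
Deviating yields 62 once, then 30 forever: 62 + 30ρ/(1−ρ).
No profitable deviation requires 35/(1−ρ) ≥ 62 + 30ρ/(1−ρ).
Multiplying by (1−ρ): 35 ≥ 62(1−ρ) + 30ρ = 62 − 32ρ.
So 32ρ ≥ 27, i.e. ρ ≥ 27/32.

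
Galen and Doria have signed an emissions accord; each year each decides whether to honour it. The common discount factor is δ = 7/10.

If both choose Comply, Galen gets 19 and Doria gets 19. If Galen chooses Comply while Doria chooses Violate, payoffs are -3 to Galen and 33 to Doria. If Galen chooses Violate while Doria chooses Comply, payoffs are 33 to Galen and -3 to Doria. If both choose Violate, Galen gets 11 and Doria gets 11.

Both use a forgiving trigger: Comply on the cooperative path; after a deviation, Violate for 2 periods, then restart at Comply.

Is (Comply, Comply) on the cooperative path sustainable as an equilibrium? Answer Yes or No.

IC: δ+…+δ^2 ≥ (33−19)/(19−11) = 7/4.
At δ = 7/10: partial sum = 1.1900 < 1.7500. Cooperation not sustainable.

No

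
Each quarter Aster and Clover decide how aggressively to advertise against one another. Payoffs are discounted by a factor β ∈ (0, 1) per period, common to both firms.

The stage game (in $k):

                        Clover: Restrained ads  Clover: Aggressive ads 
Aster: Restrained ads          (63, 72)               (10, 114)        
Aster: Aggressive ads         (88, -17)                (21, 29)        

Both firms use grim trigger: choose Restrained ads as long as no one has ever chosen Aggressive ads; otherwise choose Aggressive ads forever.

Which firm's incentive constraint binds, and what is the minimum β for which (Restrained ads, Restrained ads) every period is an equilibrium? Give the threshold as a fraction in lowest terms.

Aster: cooperation gives 63 each period; deviation gives 88 once then 21 forever.
  63/(1−β) ≥ 88 + 21β/(1−β) ⇒ β ≥ 25/67.
Clover: cooperation gives 72 each period; deviation gives 114 once then 29 forever.
  β ≥ 42/85.
Both must hold, so the binding constraint is Clover's: β ≥ 42/85.

Clover; β ≥ 42/85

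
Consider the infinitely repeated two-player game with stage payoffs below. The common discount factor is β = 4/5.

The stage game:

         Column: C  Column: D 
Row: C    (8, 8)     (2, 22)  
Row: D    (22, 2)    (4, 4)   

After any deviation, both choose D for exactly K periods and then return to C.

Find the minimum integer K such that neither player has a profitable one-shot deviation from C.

10

Need Σ_{k=1}^{K} β^k ≥ (22−8)/(8−4) = 3.5000 at β = 4/5.
At K = 9 the sum is 3.4631 < 3.5000; at K = 10 it is 3.5705 ≥ 3.5000.
So the minimum punishment length is K = 10.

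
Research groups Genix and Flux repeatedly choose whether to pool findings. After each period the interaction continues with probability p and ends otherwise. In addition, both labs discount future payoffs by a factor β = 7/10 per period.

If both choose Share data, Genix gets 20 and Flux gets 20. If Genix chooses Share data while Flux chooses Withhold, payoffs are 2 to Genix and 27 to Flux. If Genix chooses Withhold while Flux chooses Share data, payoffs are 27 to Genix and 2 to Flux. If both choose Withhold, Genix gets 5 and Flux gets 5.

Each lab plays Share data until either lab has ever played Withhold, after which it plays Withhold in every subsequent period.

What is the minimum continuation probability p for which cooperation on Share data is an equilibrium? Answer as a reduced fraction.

With continuation probability p and discount β, the effective per-period discount factor is βp.
Grim-trigger IC: βp ≥ (27−20)/(27−5) = 7/22.
So p ≥ (7/22)/(7/10) = 5/11.

5/11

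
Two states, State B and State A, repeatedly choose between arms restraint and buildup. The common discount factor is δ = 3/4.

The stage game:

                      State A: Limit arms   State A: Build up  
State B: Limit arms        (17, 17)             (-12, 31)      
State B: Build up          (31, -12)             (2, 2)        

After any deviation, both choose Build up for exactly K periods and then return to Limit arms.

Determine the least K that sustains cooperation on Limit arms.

Need Σ_{k=1}^{K} δ^k ≥ (31−17)/(17−2) = 0.9333 at δ = 3/4.
At K = 1 the sum is 0.7500 < 0.9333; at K = 2 it is 1.3125 ≥ 0.9333.
So the minimum punishment length is K = 2.

2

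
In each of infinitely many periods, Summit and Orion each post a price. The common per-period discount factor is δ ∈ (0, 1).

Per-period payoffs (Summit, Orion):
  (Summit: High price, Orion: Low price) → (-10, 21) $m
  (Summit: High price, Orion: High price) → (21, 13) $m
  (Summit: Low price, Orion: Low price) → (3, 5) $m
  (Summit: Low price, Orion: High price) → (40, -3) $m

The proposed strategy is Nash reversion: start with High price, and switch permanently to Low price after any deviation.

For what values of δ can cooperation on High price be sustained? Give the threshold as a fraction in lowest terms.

19/37

Summit's threshold: (40−21)/(40−3) = 19/37.
Orion's threshold: (21−13)/(21−5) = 1/2.
19/37 > 1/2, so Summit binds and δ* = 19/37.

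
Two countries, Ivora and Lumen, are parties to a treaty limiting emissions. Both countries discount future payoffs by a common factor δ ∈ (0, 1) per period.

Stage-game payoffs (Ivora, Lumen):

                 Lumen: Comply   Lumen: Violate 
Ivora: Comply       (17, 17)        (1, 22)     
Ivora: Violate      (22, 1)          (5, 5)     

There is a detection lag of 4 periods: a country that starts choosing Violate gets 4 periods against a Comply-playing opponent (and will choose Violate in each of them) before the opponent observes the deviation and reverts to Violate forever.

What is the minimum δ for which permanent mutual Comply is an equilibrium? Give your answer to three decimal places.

The best deviation is to choose Violate for all 4 undetected periods, earning 22 each, then 5 forever once detected.
Deviation value: 22(1−δ^4)/(1−δ) + 5δ^4/(1−δ); cooperation value: 17/(1−δ).
IC: 17 ≥ 22(1−δ^4) + 5δ^4 = 22 − 17δ^4.
So δ^4 ≥ 5/17, giving δ ≥ (5/17)^(1/4) ≈ 0.736.

0.736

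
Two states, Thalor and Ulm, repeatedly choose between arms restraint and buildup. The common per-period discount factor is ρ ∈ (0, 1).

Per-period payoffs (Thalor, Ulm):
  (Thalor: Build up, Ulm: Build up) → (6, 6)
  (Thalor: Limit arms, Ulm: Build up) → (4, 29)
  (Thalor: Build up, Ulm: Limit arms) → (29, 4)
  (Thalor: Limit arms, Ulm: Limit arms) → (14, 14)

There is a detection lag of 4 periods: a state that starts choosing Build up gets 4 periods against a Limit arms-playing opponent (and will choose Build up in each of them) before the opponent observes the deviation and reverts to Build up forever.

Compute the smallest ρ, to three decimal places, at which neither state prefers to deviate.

Deviating for the 4 undetected periods gains 29−14 = 15 per period over cooperation, then loses 14−6 = 8 per period forever once punishment starts.
Gain: 15(1 + ρ + … + ρ^3); loss: 8·ρ^4/(1−ρ).
No profitable deviation ⇔ 15(1−ρ^4) ≤ 8·ρ^4, i.e. ρ^4 ≥ 15/(15+8) = 15/23.
Hence ρ ≥ (15/23)^(1/4) ≈ 0.899.

0.899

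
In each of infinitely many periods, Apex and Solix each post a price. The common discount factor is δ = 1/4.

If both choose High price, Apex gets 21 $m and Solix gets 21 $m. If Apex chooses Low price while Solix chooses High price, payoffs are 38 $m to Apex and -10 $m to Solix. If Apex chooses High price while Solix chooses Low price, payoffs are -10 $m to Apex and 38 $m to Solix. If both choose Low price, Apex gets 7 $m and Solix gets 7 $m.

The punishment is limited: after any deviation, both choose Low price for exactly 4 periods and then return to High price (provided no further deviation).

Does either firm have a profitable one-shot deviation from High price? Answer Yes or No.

A one-shot deviation gives 38 now, then 7 for 4 periods, then back to 21.
Gain from deviating: (38−21) today; loss: (21−7) in each of the next 4 periods.
No-deviation condition: (21−7)(δ+…+δ^4) ≥ 38−21, i.e. δ+…+δ^4 ≥ 17/14.
At δ = 1/4: δ+…+δ^4 = 0.3320 < 1.2143.
So cooperation is not sustainable.

Yes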